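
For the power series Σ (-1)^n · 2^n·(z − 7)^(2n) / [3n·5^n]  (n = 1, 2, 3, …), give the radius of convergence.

The ratio of consecutive coefficients is [3n/3(n+1)] · 2/5 → 2/5.
Since the exponent of (z − 7) increases by 2 each term, convergence requires |z − 7|² < 5/2, hence R = √10/2.

R = √10/2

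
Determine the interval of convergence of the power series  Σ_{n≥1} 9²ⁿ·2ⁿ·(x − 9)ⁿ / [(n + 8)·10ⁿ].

By the ratio test, |a_{n+1}/a_n| = [(n + 8)/((n+1) + 8)] · 81·2/10 → 81/5.
Thus R = 1/(81/5) = 5/81.
Endpoint x = 734/81: the terms behave like c/n; limit comparison with the harmonic series gives divergence.
When x = 724/81, an alternating series whose terms decrease to 0 in absolute value, so it converges by the Leibniz criterion.

[724/81, 734/81)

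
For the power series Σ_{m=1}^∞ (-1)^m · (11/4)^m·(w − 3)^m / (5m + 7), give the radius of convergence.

Apply the ratio test: |a_{m+1}| / |a_m| = [(5m + 7)/(5(m+1) + 7)] · 11/4, which tends to 11/4 as m → ∞.
Convergence for |w − 3| · 11/4 < 1, i.e. |w − 3| < 4/11. So R = 4/11.

R = 4/11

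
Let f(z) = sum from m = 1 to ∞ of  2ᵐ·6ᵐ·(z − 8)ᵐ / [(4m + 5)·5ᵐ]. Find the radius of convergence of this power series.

Apply the ratio test: |a_{m+1}| / |a_m| = [(4m + 5)/(4(m+1) + 5)] · 2·6/5, which tends to 12/5 as m → ∞.
Convergence for |z − 8| · 12/5 < 1, i.e. |z − 8| < 5/12. So R = 5/12.

R = 5/12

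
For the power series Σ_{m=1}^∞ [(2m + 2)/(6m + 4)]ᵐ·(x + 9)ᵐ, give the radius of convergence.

R = 3

Root test: |a_m|^(1/m) = (2m + 2)/(6m + 4) → 1/3.
Thus R = 1/(1/3) = 3.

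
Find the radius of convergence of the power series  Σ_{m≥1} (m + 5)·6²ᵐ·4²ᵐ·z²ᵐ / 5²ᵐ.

Ratio test: |a_{m+1}/a_m| = [((m+1) + 5)/(m + 5)] · 36·16/25 → 576/25 as m → ∞.
Since the exponent of z increases by 2 each term, convergence requires |z|² < 25/576, hence R = 5/24.

R = 5/24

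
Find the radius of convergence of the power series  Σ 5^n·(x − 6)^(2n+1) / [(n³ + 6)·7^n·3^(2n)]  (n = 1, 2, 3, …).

R = 3√35/5

Apply the ratio test: |a_{n+1}| / |a_n| = [(n³ + 6)/((n+1)³ + 6)] · 5/(7·9), which tends to 5/63 as n → ∞.
Successive powers of (x − 6) differ by 2, so the series converges when |x − 6|² · 5/63 < 1, i.e. |x − 6| < √(63/5). So R = 3√35/5.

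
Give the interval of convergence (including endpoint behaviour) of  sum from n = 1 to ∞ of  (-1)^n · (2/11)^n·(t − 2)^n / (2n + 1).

(-7/2, 15/2]

By the ratio test, |a_{n+1}/a_n| = [(2n + 1)/(2(n+1) + 1)] · 2/11 → 2/11.
The series converges when 2/11 · |t − 2| < 1, giving R = 11/2.
Check t = 15/2: an alternating series whose terms decrease to 0 in absolute value, so it converges by the Leibniz criterion.
Check t = -7/2: comparison with the harmonic series Σ 1/n shows the series diverges.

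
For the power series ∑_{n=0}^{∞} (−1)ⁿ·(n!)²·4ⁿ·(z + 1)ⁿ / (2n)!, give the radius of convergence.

R = 1

Apply the ratio test: |a_{n+1}| / |a_n| = (n+1)²/[(2n+1)·(2n+2)] · 4, which tends to 1 as n → ∞.
Hence R = 1.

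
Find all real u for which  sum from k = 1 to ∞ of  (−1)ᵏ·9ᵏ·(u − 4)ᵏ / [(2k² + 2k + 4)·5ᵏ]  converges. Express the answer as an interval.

Ratio test: |a_{k+1}/a_k| = [(2k² + 2k + 4)/(2(k+1)² + 2(k+1) + 4)] · 9/5 → 9/5 as k → ∞.
Hence the series converges for |u − 4| < 1/(9/5) = 5/9, so the radius of convergence is 5/9.
When u = 41/9, the series is dominated by a constant times Σ 1/k², which converges (p = 2 > 1).
Check u = 31/9: the series is dominated by a constant times Σ 1/k², which converges (p = 2 > 1).

[31/9, 41/9]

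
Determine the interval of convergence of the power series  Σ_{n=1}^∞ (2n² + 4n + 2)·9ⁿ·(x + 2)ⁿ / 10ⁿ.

(-28/9, -8/9)

Ratio test: |a_{n+1}/a_n| = [(2(n+1)² + 4(n+1) + 2)/(2n² + 4n + 2)] · 9/10 → 9/10 as n → ∞.
The series converges when 9/10 · |x + 2| < 1, giving R = 10/9.
Check x = -8/9: the n-th term does not approach 0; divergence by the term test.
At x = -28/9: the terms do not tend to 0, so the series diverges.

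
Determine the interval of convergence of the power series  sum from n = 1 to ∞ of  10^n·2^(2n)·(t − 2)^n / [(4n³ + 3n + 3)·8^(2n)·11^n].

[-78/5, 98/5]

Apply the ratio test: |a_{n+1}| / |a_n| = [(4n³ + 3n + 3)/(4(n+1)³ + 3(n+1) + 3)] · 10·4/(64·11), which tends to 5/88 as n → ∞.
Convergence for |t − 2| · 5/88 < 1, i.e. |t − 2| < 88/5. So R = 88/5.
At t = 98/5: the terms are on the order of 1/n³, so the series converges absolutely by comparison with the p-series (p = 3 > 1).
Check t = -78/5: the series is dominated by a constant times Σ 1/n³, which converges (p = 3 > 1).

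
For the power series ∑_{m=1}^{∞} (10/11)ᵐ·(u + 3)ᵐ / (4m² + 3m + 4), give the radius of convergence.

By the ratio test, |a_{m+1}/a_m| = [(4m² + 3m + 4)/(4(m+1)² + 3(m+1) + 4)] · 10/11 → 10/11.
Thus R = 1/(10/11) = 11/10.

R = 11/10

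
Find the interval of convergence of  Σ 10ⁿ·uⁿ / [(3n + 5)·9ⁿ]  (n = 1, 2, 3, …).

[-9/10, 9/10)

Apply the ratio test: |a_{n+1}| / |a_n| = [(3n + 5)/(3(n+1) + 5)] · 10/9, which tends to 10/9 as n → ∞.
Convergence for |u| · 10/9 < 1, i.e. |u| < 9/10. So R = 9/10.
Check u = 9/10: the terms are asymptotic to a nonzero constant times 1/n, so the series diverges by limit comparison with Σ 1/n.
When u = -9/10, the terms alternate in sign and decrease monotonically to 0 in absolute value (size ~ c/n), so the alternating series test gives convergence.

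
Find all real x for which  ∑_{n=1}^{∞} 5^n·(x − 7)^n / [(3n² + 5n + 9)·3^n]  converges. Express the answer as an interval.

[32/5, 38/5]

Apply the ratio test: |a_{n+1}| / |a_n| = [(3n² + 5n + 9)/(3(n+1)² + 5(n+1) + 9)] · 5/3, which tends to 5/3 as n → ∞.
The series converges when 5/3 · |x − 7| < 1, giving R = 3/5.
Endpoint x = 38/5: the series is dominated by a constant times Σ 1/n², which converges (p = 2 > 1).
Endpoint x = 32/5: the terms are on the order of 1/n², so the series converges absolutely by comparison with the p-series (p = 2 > 1).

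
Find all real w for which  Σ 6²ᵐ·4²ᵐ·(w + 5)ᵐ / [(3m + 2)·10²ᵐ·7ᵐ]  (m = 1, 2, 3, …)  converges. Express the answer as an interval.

Ratio test: |a_{m+1}/a_m| = [(3m + 2)/(3(m+1) + 2)] · 36·16/(100·7) → 144/175 as m → ∞.
Hence the series converges for |w + 5| < 1/(144/175) = 175/144, so the radius of convergence is 175/144.
When w = -545/144, the terms are asymptotic to a nonzero constant times 1/m, so the series diverges by limit comparison with Σ 1/m.
Endpoint w = -895/144: convergence follows from the alternating series test (terms decrease monotonically to 0).

[-895/144, -545/144)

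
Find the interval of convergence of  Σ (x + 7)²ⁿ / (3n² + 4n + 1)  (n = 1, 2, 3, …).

[-8, -6]

Apply the ratio test: |a_{n+1}| / |a_n| = (3n² + 4n + 1)/(3(n+1)² + 4(n+1) + 1), which tends to 1 as n → ∞.
Since the exponent of (x + 7) increases by 2 each term, convergence requires |x + 7|² < 1, hence R = 1.
Endpoint x = -6: absolute convergence follows by limit comparison with Σ 1/n².
Check x = -8: the terms are on the order of 1/n², so the series converges absolutely by comparison with the p-series (p = 2 > 1).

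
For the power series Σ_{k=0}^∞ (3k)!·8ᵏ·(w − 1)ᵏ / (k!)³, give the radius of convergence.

R = 1/216

Apply the ratio test: |a_{k+1}| / |a_k| = (3k+1)·(3k+2)·(3k+3)/(k+1)³ · 8, which tends to 216 as k → ∞.
The series converges when 216 · |w − 1| < 1, giving R = 1/216.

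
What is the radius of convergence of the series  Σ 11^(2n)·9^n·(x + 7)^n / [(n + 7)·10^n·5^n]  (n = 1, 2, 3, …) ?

R = 50/1089

Apply the ratio test: |a_{n+1}| / |a_n| = [(n + 7)/((n+1) + 7)] · 121·9/(10·5), which tends to 1089/50 as n → ∞.
Thus R = 1/(1089/50) = 50/1089.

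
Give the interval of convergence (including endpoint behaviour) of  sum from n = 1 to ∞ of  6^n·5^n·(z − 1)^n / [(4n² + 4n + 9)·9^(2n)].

Apply the ratio test: |a_{n+1}| / |a_n| = [(4n² + 4n + 9)/(4(n+1)² + 4(n+1) + 9)] · 6·5/81, which tends to 10/27 as n → ∞.
Thus R = 1/(10/27) = 27/10.
Endpoint z = 37/10: the series is dominated by a constant times Σ 1/n², which converges (p = 2 > 1).
When z = -17/10, the series is dominated by a constant times Σ 1/n², which converges (p = 2 > 1).

[-17/10, 37/10]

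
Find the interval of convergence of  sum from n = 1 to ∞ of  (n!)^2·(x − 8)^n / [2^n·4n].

Ratio test: |a_{n+1}/a_n| = (n+1)² · 1/2 · 4n/4(n+1) → ∞ as n → ∞.
The terms grow without bound for any (x − 8) ≠ 0, so R = 0 (convergence only at x = 8).

{8}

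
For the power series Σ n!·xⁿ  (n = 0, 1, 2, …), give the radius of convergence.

The ratio of consecutive coefficients is (n+1) → ∞.
Since the ratio → ∞, the series diverges for every x ≠ 0, and R = 0.

R = 0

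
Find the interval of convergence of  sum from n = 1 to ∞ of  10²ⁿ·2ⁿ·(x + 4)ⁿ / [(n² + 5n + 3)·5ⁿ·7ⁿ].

Apply the ratio test: |a_{n+1}| / |a_n| = [(n² + 5n + 3)/((n+1)² + 5(n+1) + 3)] · 100·2/(5·7), which tends to 40/7 as n → ∞.
Hence the series converges for |x + 4| < 1/(40/7) = 7/40, so the radius of convergence is 7/40.
At x = -153/40: absolute convergence follows by limit comparison with Σ 1/n².
Endpoint x = -167/40: the series is dominated by a constant times Σ 1/n², which converges (p = 2 > 1).

[-167/40, -153/40]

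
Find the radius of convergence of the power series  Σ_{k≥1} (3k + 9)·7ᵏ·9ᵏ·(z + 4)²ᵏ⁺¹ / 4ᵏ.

Ratio test: |a_{k+1}/a_k| = [(3(k+1) + 9)/(3k + 9)] · 7·9/4 → 63/4 as k → ∞.
Writing y = (z + 4)², the series in y has radius 4/63, so |z + 4| < √(4/63) and R = 2√7/21.

R = 2√7/21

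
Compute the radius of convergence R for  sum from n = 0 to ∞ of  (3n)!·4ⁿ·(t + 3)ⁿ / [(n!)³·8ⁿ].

R = 2/27

The ratio of consecutive coefficients is (3n+1)·(3n+2)·(3n+3)/(n+1)³ · 4/8 → 27/2.
Hence the series converges for |t + 3| < 1/(27/2) = 2/27, so the radius of convergence is 2/27.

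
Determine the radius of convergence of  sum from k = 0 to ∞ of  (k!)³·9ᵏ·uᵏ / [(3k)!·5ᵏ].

R = 15

By the ratio test, |a_{k+1}/a_k| = (k+1)³/[(3k+1)·(3k+2)·(3k+3)] · 9/5 → 1/15.
The series converges when 1/15 · |u| < 1, giving R = 15.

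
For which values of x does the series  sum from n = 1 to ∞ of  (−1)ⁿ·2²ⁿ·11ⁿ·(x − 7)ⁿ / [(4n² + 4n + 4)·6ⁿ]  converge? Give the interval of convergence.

[151/22, 157/22]

Apply the ratio test: |a_{n+1}| / |a_n| = [(4n² + 4n + 4)/(4(n+1)² + 4(n+1) + 4)] · 4·11/6, which tends to 22/3 as n → ∞.
Convergence for |x − 7| · 22/3 < 1, i.e. |x − 7| < 3/22. So R = 3/22.
At x = 157/22: absolute convergence follows by limit comparison with Σ 1/n².
At x = 151/22: the series is dominated by a constant times Σ 1/n², which converges (p = 2 > 1).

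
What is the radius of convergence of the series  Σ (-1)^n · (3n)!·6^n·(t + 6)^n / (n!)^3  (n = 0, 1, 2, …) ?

R = 1/162

By the ratio test, |a_{n+1}/a_n| = (3n+1)·(3n+2)·(3n+3)/(n+1)³ · 6 → 162.
Hence the series converges for |t + 6| < 1/(162) = 1/162, so the radius of convergence is 1/162.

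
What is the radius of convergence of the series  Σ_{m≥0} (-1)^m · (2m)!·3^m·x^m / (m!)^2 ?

Ratio test: |a_{m+1}/a_m| = (2m+1)·(2m+2)/(m+1)² · 3 → 12 as m → ∞.
Hence the series converges for |x| < 1/(12) = 1/12, so the radius of convergence is 1/12.

R = 1/12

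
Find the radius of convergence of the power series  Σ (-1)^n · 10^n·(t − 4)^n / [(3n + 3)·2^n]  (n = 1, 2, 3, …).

Ratio test: |a_{n+1}/a_n| = [(3n + 3)/(3(n+1) + 3)] · 10/2 → 5 as n → ∞.
Thus R = 1/(5) = 1/5.

R = 1/5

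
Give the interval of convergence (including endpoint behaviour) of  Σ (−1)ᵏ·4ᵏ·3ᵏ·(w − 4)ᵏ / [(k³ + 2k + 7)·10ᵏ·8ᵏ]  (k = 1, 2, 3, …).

Ratio test: |a_{k+1}/a_k| = [(k³ + 2k + 7)/((k+1)³ + 2(k+1) + 7)] · 4·3/(10·8) → 3/20 as k → ∞.
Hence the series converges for |w − 4| < 1/(3/20) = 20/3, so the radius of convergence is 20/3.
At w = 32/3: the terms are on the order of 1/k³, so the series converges absolutely by comparison with the p-series (p = 3 > 1).
Check w = -8/3: absolute convergence follows by limit comparison with Σ 1/k³.

[-8/3, 32/3]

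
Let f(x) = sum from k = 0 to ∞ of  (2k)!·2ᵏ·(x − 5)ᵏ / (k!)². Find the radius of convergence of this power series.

Apply the ratio test: |a_{k+1}| / |a_k| = (2k+1)·(2k+2)/(k+1)² · 2, which tends to 8 as k → ∞.
Thus R = 1/(8) = 1/8.

R = 1/8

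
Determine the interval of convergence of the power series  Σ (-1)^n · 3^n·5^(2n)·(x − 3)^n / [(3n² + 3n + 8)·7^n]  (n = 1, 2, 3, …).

The ratio of consecutive coefficients is [(3n² + 3n + 8)/(3(n+1)² + 3(n+1) + 8)] · 3·25/7 → 75/7.
Thus R = 1/(75/7) = 7/75.
Check x = 232/75: the terms are on the order of 1/n², so the series converges absolutely by comparison with the p-series (p = 2 > 1).
Endpoint x = 218/75: the terms are on the order of 1/n², so the series converges absolutely by comparison with the p-series (p = 2 > 1).

[218/75, 232/75]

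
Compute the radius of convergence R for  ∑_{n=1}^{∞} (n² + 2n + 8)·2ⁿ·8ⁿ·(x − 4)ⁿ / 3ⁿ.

Ratio test: |a_{n+1}/a_n| = [((n+1)² + 2(n+1) + 8)/(n² + 2n + 8)] · 2·8/3 → 16/3 as n → ∞.
Thus R = 1/(16/3) = 3/16.

R = 3/16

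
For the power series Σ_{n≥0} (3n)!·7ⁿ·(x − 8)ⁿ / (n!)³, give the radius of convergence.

Ratio test: |a_{n+1}/a_n| = (3n+1)·(3n+2)·(3n+3)/(n+1)³ · 7 → 189 as n → ∞.
Hence the series converges for |x − 8| < 1/(189) = 1/189, so the radius of convergence is 1/189.

R = 1/189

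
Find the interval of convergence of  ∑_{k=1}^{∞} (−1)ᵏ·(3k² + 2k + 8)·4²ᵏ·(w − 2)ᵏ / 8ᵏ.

By the ratio test, |a_{k+1}/a_k| = [(3(k+1)² + 2(k+1) + 8)/(3k² + 2k + 8)] · 16/8 → 2.
Hence the series converges for |w − 2| < 1/(2) = 1/2, so the radius of convergence is 1/2.
Check w = 5/2: the terms do not tend to 0, so the series diverges.
Endpoint w = 3/2: the terms do not tend to 0, so the series diverges.

(3/2, 5/2)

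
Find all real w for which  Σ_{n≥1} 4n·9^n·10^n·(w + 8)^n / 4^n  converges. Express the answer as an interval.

(-362/45, -358/45)

The ratio of consecutive coefficients is [4(n+1)/4n] · 9·10/4 → 45/2.
Thus R = 1/(45/2) = 2/45.
At w = -358/45: the n-th term does not approach 0; divergence by the term test.
Check w = -362/45: the terms do not tend to 0, so the series diverges.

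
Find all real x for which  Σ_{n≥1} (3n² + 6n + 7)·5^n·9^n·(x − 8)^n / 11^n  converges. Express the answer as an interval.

Apply the ratio test: |a_{n+1}| / |a_n| = [(3(n+1)² + 6(n+1) + 7)/(3n² + 6n + 7)] · 5·9/11, which tends to 45/11 as n → ∞.
The series converges when 45/11 · |x − 8| < 1, giving R = 11/45.
Endpoint x = 371/45: the terms have absolute value of order n², which does not tend to 0, so the series diverges by the divergence test.
At x = 349/45: the terms have absolute value of order n², which does not tend to 0, so the series diverges by the divergence test.

(349/45, 371/45)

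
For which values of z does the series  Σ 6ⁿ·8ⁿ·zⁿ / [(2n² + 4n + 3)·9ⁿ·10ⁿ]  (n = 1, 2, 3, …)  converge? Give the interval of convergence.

[-15/8, 15/8]

Ratio test: |a_{n+1}/a_n| = [(2n² + 4n + 3)/(2(n+1)² + 4(n+1) + 3)] · 6·8/(9·10) → 8/15 as n → ∞.
Convergence for |z| · 8/15 < 1, i.e. |z| < 15/8. So R = 15/8.
Endpoint z = 15/8: the terms are on the order of 1/n², so the series converges absolutely by comparison with the p-series (p = 2 > 1).
Endpoint z = -15/8: the terms are on the order of 1/n², so the series converges absolutely by comparison with the p-series (p = 2 > 1).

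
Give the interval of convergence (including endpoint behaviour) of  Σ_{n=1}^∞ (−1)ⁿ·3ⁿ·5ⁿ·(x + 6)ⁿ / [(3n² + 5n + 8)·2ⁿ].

Ratio test: |a_{n+1}/a_n| = [(3n² + 5n + 8)/(3(n+1)² + 5(n+1) + 8)] · 3·5/2 → 15/2 as n → ∞.
Hence the series converges for |x + 6| < 1/(15/2) = 2/15, so the radius of convergence is 2/15.
When x = -88/15, the terms are on the order of 1/n², so the series converges absolutely by comparison with the p-series (p = 2 > 1).
Endpoint x = -92/15: absolute convergence follows by limit comparison with Σ 1/n².

[-92/15, -88/15]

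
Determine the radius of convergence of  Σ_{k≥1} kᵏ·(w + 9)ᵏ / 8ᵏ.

Root test: |a_k|^(1/k) = k/8 → ∞.
The root grows without bound, so R = 0 (convergence only at w = -9).

R = 0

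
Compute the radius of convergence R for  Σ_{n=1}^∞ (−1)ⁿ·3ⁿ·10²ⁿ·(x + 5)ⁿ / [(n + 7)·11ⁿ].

Ratio test: |a_{n+1}/a_n| = [(n + 7)/((n+1) + 7)] · 3·100/11 → 300/11 as n → ∞.
Convergence for |x + 5| · 300/11 < 1, i.e. |x + 5| < 11/300. So R = 11/300.

R = 11/300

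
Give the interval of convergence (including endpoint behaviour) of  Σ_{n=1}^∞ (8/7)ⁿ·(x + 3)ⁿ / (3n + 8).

[-31/8, -17/8)

Ratio test: |a_{n+1}/a_n| = [(3n + 8)/(3(n+1) + 8)] · 8/7 → 8/7 as n → ∞.
Thus R = 1/(8/7) = 7/8.
Check x = -17/8: comparison with the harmonic series Σ 1/n shows the series diverges.
At x = -31/8: convergence follows from the alternating series test (terms decrease monotonically to 0).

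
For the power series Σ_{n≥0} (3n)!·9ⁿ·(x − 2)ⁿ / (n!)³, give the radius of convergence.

The ratio of consecutive coefficients is (3n+1)·(3n+2)·(3n+3)/(n+1)³ · 9 → 243.
Hence the series converges for |x − 2| < 1/(243) = 1/243, so the radius of convergence is 1/243.

R = 1/243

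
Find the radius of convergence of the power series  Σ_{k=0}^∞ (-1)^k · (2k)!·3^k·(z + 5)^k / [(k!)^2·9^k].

R = 3/4

Ratio test: |a_{k+1}/a_k| = (2k+1)·(2k+2)/(k+1)² · 3/9 → 4/3 as k → ∞.
Convergence for |z + 5| · 4/3 < 1, i.e. |z + 5| < 3/4. So R = 3/4.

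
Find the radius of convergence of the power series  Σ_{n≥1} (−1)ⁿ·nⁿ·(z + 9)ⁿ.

Applying the root test, |a_n|^(1/n) = n → ∞.
Since the n-th root of |a_n| is unbounded, the series converges only at z = -9; R = 0.

R = 0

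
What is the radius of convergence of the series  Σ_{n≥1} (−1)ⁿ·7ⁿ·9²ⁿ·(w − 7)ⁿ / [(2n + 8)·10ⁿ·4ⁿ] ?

The ratio of consecutive coefficients is [(2n + 8)/(2(n+1) + 8)] · 7·81/(10·4) → 567/40.
Convergence for |w − 7| · 567/40 < 1, i.e. |w − 7| < 40/567. So R = 40/567.

R = 40/567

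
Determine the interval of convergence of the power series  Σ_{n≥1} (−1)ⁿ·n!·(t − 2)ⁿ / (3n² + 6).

Apply the ratio test: |a_{n+1}| / |a_n| = (n+1) · (3n² + 6)/(3(n+1)² + 6), which tends to ∞ as n → ∞.
Since the ratio → ∞, the series diverges for every t ≠ 2, and R = 0.

{2}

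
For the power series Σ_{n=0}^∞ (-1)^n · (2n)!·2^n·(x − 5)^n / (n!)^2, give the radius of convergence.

R = 1/8

Apply the ratio test: |a_{n+1}| / |a_n| = (2n+1)·(2n+2)/(n+1)² · 2, which tends to 8 as n → ∞.
Convergence for |x − 5| · 8 < 1, i.e. |x − 5| < 1/8. So R = 1/8.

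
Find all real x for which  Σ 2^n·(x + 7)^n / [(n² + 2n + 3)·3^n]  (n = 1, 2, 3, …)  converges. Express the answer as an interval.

The ratio of consecutive coefficients is [(n² + 2n + 3)/((n+1)² + 2(n+1) + 3)] · 2/3 → 2/3.
The series converges when 2/3 · |x + 7| < 1, giving R = 3/2.
Check x = -11/2: the series is dominated by a constant times Σ 1/n², which converges (p = 2 > 1).
Check x = -17/2: absolute convergence follows by limit comparison with Σ 1/n².

[-17/2, -11/2]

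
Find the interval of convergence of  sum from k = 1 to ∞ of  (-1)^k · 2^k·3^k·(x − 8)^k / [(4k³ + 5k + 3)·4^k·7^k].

[10/3, 38/3]

Ratio test: |a_{k+1}/a_k| = [(4k³ + 5k + 3)/(4(k+1)³ + 5(k+1) + 3)] · 2·3/(4·7) → 3/14 as k → ∞.
Convergence for |x − 8| · 3/14 < 1, i.e. |x − 8| < 14/3. So R = 14/3.
Endpoint x = 38/3: the series is dominated by a constant times Σ 1/k³, which converges (p = 3 > 1).
Endpoint x = 10/3: the series is dominated by a constant times Σ 1/k³, which converges (p = 3 > 1).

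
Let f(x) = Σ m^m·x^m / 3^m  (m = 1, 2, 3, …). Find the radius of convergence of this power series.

By the Cauchy root test, |a_m|^(1/m) = m/3 → ∞.
Since the m-th root of |a_m| is unbounded, the series converges only at x = 0; R = 0.

R = 0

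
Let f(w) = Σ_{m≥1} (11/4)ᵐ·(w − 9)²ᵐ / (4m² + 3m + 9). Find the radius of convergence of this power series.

By the ratio test, |a_{m+1}/a_m| = [(4m² + 3m + 9)/(4(m+1)² + 3(m+1) + 9)] · 11/4 → 11/4.
Writing y = (w − 9)², the series in y has radius 4/11, so |w − 9| < √(4/11) and R = 2√11/11.

R = 2√11/11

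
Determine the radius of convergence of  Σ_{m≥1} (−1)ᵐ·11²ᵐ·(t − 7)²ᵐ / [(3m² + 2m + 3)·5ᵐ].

Apply the ratio test: |a_{m+1}| / |a_m| = [(3m² + 2m + 3)/(3(m+1)² + 2(m+1) + 3)] · 121/5, which tends to 121/5 as m → ∞.
Since the exponent of (t − 7) increases by 2 each term, convergence requires |t − 7|² < 5/121, hence R = √5/11.

R = √5/11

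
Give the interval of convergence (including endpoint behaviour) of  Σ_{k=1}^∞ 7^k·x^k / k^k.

By the Cauchy root test, |a_k|^(1/k) = 7/k → 0.
The limit is 0 for every x, so R = ∞.

(−∞, ∞)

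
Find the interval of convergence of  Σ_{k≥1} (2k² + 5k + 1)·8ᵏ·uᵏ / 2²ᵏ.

(-1/2, 1/2)

Ratio test: |a_{k+1}/a_k| = [(2(k+1)² + 5(k+1) + 1)/(2k² + 5k + 1)] · 8/4 → 2 as k → ∞.
The series converges when 2 · |u| < 1, giving R = 1/2.
At u = 1/2: the terms do not tend to 0, so the series diverges.
Endpoint u = -1/2: the terms do not tend to 0, so the series diverges.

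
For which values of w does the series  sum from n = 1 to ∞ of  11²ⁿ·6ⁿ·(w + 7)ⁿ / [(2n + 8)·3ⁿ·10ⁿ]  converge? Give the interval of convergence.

[-852/121, -842/121)

The ratio of consecutive coefficients is [(2n + 8)/(2(n+1) + 8)] · 121·6/(3·10) → 121/5.
Hence the series converges for |w + 7| < 1/(121/5) = 5/121, so the radius of convergence is 5/121.
Endpoint w = -842/121: the terms are asymptotic to a nonzero constant times 1/n, so the series diverges by limit comparison with Σ 1/n.
Check w = -852/121: convergence follows from the alternating series test (terms decrease monotonically to 0).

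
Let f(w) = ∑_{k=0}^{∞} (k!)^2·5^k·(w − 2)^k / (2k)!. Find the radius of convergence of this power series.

R = 4/5

By the ratio test, |a_{k+1}/a_k| = (k+1)²/[(2k+1)·(2k+2)] · 5 → 5/4.
Hence the series converges for |w − 2| < 1/(5/4) = 4/5, so the radius of convergence is 4/5.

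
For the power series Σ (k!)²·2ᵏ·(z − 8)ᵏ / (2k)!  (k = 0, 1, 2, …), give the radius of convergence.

R = 2

Apply the ratio test: |a_{k+1}| / |a_k| = (k+1)²/[(2k+1)·(2k+2)] · 2, which tends to 1/2 as k → ∞.
Hence the series converges for |z − 8| < 1/(1/2) = 2, so the radius of convergence is 2.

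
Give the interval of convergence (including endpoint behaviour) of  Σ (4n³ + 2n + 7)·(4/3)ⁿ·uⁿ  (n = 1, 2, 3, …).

Apply the ratio test: |a_{n+1}| / |a_n| = [(4(n+1)³ + 2(n+1) + 7)/(4n³ + 2n + 7)] · 4/3, which tends to 4/3 as n → ∞.
The series converges when 4/3 · |u| < 1, giving R = 3/4.
When u = 3/4, the terms do not tend to 0, so the series diverges.
When u = -3/4, the terms have absolute value of order n³, which does not tend to 0, so the series diverges by the divergence test.

(-3/4, 3/4)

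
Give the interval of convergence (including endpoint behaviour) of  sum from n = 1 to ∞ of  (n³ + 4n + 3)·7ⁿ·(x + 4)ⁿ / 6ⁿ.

(-34/7, -22/7)

The ratio of consecutive coefficients is [((n+1)³ + 4(n+1) + 3)/(n³ + 4n + 3)] · 7/6 → 7/6.
Convergence for |x + 4| · 7/6 < 1, i.e. |x + 4| < 6/7. So R = 6/7.
Check x = -22/7: the terms have absolute value of order n³, which does not tend to 0, so the series diverges by the divergence test.
When x = -34/7, the terms do not tend to 0, so the series diverges.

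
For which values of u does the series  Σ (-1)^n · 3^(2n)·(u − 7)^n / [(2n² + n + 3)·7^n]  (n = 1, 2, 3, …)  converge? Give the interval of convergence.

[56/9, 70/9]

Ratio test: |a_{n+1}/a_n| = [(2n² + n + 3)/(2(n+1)² + (n+1) + 3)] · 9/7 → 9/7 as n → ∞.
Hence the series converges for |u − 7| < 1/(9/7) = 7/9, so the radius of convergence is 7/9.
Check u = 70/9: the series is dominated by a constant times Σ 1/n², which converges (p = 2 > 1).
When u = 56/9, absolute convergence follows by limit comparison with Σ 1/n².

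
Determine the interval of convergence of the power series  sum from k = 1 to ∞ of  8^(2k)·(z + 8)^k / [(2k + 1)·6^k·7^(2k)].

Ratio test: |a_{k+1}/a_k| = [(2k + 1)/(2(k+1) + 1)] · 64/(6·49) → 32/147 as k → ∞.
The series converges when 32/147 · |z + 8| < 1, giving R = 147/32.
Check z = -109/32: comparison with the harmonic series Σ 1/k shows the series diverges.
Check z = -403/32: the terms alternate in sign and decrease monotonically to 0 in absolute value (size ~ c/k), so the alternating series test gives convergence.

[-403/32, -109/32)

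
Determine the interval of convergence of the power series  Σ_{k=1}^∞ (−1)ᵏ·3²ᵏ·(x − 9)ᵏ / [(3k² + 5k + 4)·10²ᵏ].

[-19/9, 181/9]

The ratio of consecutive coefficients is [(3k² + 5k + 4)/(3(k+1)² + 5(k+1) + 4)] · 9/100 → 9/100.
Hence the series converges for |x − 9| < 1/(9/100) = 100/9, so the radius of convergence is 100/9.
At x = 181/9: the series is dominated by a constant times Σ 1/k², which converges (p = 2 > 1).
When x = -19/9, the series is dominated by a constant times Σ 1/k², which converges (p = 2 > 1).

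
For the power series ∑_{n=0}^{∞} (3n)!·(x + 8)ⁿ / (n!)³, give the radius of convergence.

R = 1/27

The ratio of consecutive coefficients is (3n+1)·(3n+2)·(3n+3)/(n+1)³ → 27.
Hence the series converges for |x + 8| < 1/(27) = 1/27, so the radius of convergence is 1/27.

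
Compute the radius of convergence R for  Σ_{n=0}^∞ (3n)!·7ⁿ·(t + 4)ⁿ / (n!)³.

R = 1/189

By the ratio test, |a_{n+1}/a_n| = (3n+1)·(3n+2)·(3n+3)/(n+1)³ · 7 → 189.
Hence the series converges for |t + 4| < 1/(189) = 1/189, so the radius of convergence is 1/189.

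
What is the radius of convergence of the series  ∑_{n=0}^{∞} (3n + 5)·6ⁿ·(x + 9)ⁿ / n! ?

R = ∞

The ratio of consecutive coefficients is (3(n+1) + 5)/(3n + 5) · 6 · 1/(n+1) → 0.
The limit is 0, so the series converges for all x; R = ∞.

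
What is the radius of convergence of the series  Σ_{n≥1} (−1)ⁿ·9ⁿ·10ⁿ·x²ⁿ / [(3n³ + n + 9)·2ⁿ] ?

Apply the ratio test: |a_{n+1}| / |a_n| = [(3n³ + n + 9)/(3(n+1)³ + (n+1) + 9)] · 9·10/2, which tends to 45 as n → ∞.
Since the exponent of x increases by 2 each term, convergence requires |x|² < 1/45, hence R = √5/15.

R = √5/15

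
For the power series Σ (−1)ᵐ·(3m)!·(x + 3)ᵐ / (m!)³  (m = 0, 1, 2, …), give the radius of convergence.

Apply the ratio test: |a_{m+1}| / |a_m| = (3m+1)·(3m+2)·(3m+3)/(m+1)³, which tends to 27 as m → ∞.
Convergence for |x + 3| · 27 < 1, i.e. |x + 3| < 1/27. So R = 1/27.

R = 1/27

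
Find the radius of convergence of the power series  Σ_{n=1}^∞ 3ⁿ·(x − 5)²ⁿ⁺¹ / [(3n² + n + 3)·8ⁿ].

R = 2√6/3

Ratio test: |a_{n+1}/a_n| = [(3n² + n + 3)/(3(n+1)² + (n+1) + 3)] · 3/8 → 3/8 as n → ∞.
Since the exponent of (x − 5) increases by 2 each term, convergence requires |x − 5|² < 8/3, hence R = 2√6/3.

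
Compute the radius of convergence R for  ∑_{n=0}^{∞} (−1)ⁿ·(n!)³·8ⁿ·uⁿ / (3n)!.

R = 27/8

By the ratio test, |a_{n+1}/a_n| = (n+1)³/[(3n+1)·(3n+2)·(3n+3)] · 8 → 8/27.
Convergence for |u| · 8/27 < 1, i.e. |u| < 27/8. So R = 27/8.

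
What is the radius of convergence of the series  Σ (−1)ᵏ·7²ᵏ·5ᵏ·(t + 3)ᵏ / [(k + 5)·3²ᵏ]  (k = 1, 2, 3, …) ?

The ratio of consecutive coefficients is [(k + 5)/((k+1) + 5)] · 49·5/9 → 245/9.
Thus R = 1/(245/9) = 9/245.

R = 9/245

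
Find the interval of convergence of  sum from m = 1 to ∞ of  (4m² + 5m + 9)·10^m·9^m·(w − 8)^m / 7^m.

(713/90, 727/90)

Ratio test: |a_{m+1}/a_m| = [(4(m+1)² + 5(m+1) + 9)/(4m² + 5m + 9)] · 10·9/7 → 90/7 as m → ∞.
The series converges when 90/7 · |w − 8| < 1, giving R = 7/90.
At w = 727/90: the terms do not tend to 0, so the series diverges.
When w = 713/90, the terms have absolute value of order m², which does not tend to 0, so the series diverges by the divergence test.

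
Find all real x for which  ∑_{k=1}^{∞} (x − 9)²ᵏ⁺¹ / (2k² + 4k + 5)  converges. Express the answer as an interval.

The ratio of consecutive coefficients is (2k² + 4k + 5)/(2(k+1)² + 4(k+1) + 5) → 1.
Successive powers of (x − 9) differ by 2, so the series converges when |x − 9|² · 1 < 1, i.e. |x − 9| < √(1) = 1. So R = 1.
Check x = 10: absolute convergence follows by limit comparison with Σ 1/k².
Check x = 8: absolute convergence follows by limit comparison with Σ 1/k².

[8, 10]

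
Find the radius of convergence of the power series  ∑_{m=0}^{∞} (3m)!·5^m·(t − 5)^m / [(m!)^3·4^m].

R = 4/135

By the ratio test, |a_{m+1}/a_m| = (3m+1)·(3m+2)·(3m+3)/(m+1)³ · 5/4 → 135/4.
The series converges when 135/4 · |t − 5| < 1, giving R = 4/135.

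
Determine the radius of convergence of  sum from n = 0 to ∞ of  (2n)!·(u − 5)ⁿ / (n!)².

By the ratio test, |a_{n+1}/a_n| = (2n+1)·(2n+2)/(n+1)² → 4.
Hence the series converges for |u − 5| < 1/(4) = 1/4, so the radius of convergence is 1/4.

R = 1/4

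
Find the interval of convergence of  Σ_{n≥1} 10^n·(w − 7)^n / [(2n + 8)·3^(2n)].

[61/10, 79/10)

Apply the ratio test: |a_{n+1}| / |a_n| = [(2n + 8)/(2(n+1) + 8)] · 10/9, which tends to 10/9 as n → ∞.
Convergence for |w − 7| · 10/9 < 1, i.e. |w − 7| < 9/10. So R = 9/10.
When w = 79/10, comparison with the harmonic series Σ 1/n shows the series diverges.
When w = 61/10, the terms alternate in sign and decrease monotonically to 0 in absolute value (size ~ c/n), so the alternating series test gives convergence.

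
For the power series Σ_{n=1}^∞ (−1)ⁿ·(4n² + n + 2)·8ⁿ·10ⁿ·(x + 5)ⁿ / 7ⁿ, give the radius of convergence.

Ratio test: |a_{n+1}/a_n| = [(4(n+1)² + (n+1) + 2)/(4n² + n + 2)] · 8·10/7 → 80/7 as n → ∞.
Thus R = 1/(80/7) = 7/80.

R = 7/80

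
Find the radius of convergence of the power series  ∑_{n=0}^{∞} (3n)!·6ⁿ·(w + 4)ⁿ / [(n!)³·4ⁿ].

By the ratio test, |a_{n+1}/a_n| = (3n+1)·(3n+2)·(3n+3)/(n+1)³ · 6/4 → 81/2.
Convergence for |w + 4| · 81/2 < 1, i.e. |w + 4| < 2/81. So R = 2/81.

R = 2/81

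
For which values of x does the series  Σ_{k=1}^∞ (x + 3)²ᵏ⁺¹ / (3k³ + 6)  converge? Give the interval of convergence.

[-4, -2]

Apply the ratio test: |a_{k+1}| / |a_k| = (3k³ + 6)/(3(k+1)³ + 6), which tends to 1 as k → ∞.
Successive powers of (x + 3) differ by 2, so the series converges when |x + 3|² · 1 < 1, i.e. |x + 3| < √(1) = 1. So R = 1.
Check x = -2: absolute convergence follows by limit comparison with Σ 1/k³.
Check x = -4: absolute convergence follows by limit comparison with Σ 1/k³.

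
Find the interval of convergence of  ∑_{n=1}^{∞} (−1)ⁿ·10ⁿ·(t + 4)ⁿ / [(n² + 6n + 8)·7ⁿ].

[-47/10, -33/10]

By the ratio test, |a_{n+1}/a_n| = [(n² + 6n + 8)/((n+1)² + 6(n+1) + 8)] · 10/7 → 10/7.
Hence the series converges for |t + 4| < 1/(10/7) = 7/10, so the radius of convergence is 7/10.
When t = -33/10, absolute convergence follows by limit comparison with Σ 1/n².
Endpoint t = -47/10: the terms are on the order of 1/n², so the series converges absolutely by comparison with the p-series (p = 2 > 1).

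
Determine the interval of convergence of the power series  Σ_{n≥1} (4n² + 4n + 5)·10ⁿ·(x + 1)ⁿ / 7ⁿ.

(-17/10, -3/10)

By the ratio test, |a_{n+1}/a_n| = [(4(n+1)² + 4(n+1) + 5)/(4n² + 4n + 5)] · 10/7 → 10/7.
The series converges when 10/7 · |x + 1| < 1, giving R = 7/10.
Check x = -3/10: the terms do not tend to 0, so the series diverges.
At x = -17/10: the n-th term does not approach 0; divergence by the term test.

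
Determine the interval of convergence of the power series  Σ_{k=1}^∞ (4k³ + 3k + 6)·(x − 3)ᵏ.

Ratio test: |a_{k+1}/a_k| = (4(k+1)³ + 3(k+1) + 6)/(4k³ + 3k + 6) → 1 as k → ∞.
So the series converges when |x − 3| < 1 and diverges when |x − 3| > 1; R = 1.
When x = 4, the k-th term does not approach 0; divergence by the term test.
Check x = 2: the terms have absolute value of order k³, which does not tend to 0, so the series diverges by the divergence test.

(2, 4)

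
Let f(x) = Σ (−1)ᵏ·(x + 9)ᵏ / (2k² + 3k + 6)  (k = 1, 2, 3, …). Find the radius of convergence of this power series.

Apply the ratio test: |a_{k+1}| / |a_k| = (2k² + 3k + 6)/(2(k+1)² + 3(k+1) + 6), which tends to 1 as k → ∞.
Convergence for |x + 9| < 1, so R = 1.

R = 1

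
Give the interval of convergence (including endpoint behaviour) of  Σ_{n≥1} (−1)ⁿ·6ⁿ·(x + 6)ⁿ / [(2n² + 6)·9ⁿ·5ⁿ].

[-27/2, 3/2]

Apply the ratio test: |a_{n+1}| / |a_n| = [(2n² + 6)/(2(n+1)² + 6)] · 6/(9·5), which tends to 2/15 as n → ∞.
Hence the series converges for |x + 6| < 1/(2/15) = 15/2, so the radius of convergence is 15/2.
Endpoint x = 3/2: the series is dominated by a constant times Σ 1/n², which converges (p = 2 > 1).
Check x = -27/2: absolute convergence follows by limit comparison with Σ 1/n².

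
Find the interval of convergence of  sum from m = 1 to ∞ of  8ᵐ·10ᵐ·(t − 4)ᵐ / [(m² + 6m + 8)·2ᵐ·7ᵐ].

[153/40, 167/40]

The ratio of consecutive coefficients is [(m² + 6m + 8)/((m+1)² + 6(m+1) + 8)] · 8·10/(2·7) → 40/7.
Hence the series converges for |t − 4| < 1/(40/7) = 7/40, so the radius of convergence is 7/40.
When t = 167/40, the terms are on the order of 1/m², so the series converges absolutely by comparison with the p-series (p = 2 > 1).
At t = 153/40: the terms are on the order of 1/m², so the series converges absolutely by comparison with the p-series (p = 2 > 1).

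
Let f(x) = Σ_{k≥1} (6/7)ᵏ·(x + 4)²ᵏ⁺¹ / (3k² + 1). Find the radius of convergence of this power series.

R = √42/6

Apply the ratio test: |a_{k+1}| / |a_k| = [(3k² + 1)/(3(k+1)² + 1)] · 6/7, which tends to 6/7 as k → ∞.
Since the exponent of (x + 4) increases by 2 each term, convergence requires |x + 4|² < 7/6, hence R = √42/6.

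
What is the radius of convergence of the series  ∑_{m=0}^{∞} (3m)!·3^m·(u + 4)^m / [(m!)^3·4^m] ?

R = 4/81

Ratio test: |a_{m+1}/a_m| = (3m+1)·(3m+2)·(3m+3)/(m+1)³ · 3/4 → 81/4 as m → ∞.
The series converges when 81/4 · |u + 4| < 1, giving R = 4/81.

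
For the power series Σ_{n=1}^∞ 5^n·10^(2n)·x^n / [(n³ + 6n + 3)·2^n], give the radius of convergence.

By the ratio test, |a_{n+1}/a_n| = [(n³ + 6n + 3)/((n+1)³ + 6(n+1) + 3)] · 5·100/2 → 250.
Thus R = 1/(250) = 1/250.

R = 1/250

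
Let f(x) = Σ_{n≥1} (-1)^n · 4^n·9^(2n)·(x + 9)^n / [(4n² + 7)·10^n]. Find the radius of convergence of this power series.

Ratio test: |a_{n+1}/a_n| = [(4n² + 7)/(4(n+1)² + 7)] · 4·81/10 → 162/5 as n → ∞.
Thus R = 1/(162/5) = 5/162.

R = 5/162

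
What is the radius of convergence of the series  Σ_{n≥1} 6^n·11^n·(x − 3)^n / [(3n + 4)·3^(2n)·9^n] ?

Apply the ratio test: |a_{n+1}| / |a_n| = [(3n + 4)/(3(n+1) + 4)] · 6·11/(9·9), which tends to 22/27 as n → ∞.
Thus R = 1/(22/27) = 27/22.

R = 27/22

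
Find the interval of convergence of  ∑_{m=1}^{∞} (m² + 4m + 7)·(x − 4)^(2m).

Ratio test: |a_{m+1}/a_m| = ((m+1)² + 4(m+1) + 7)/(m² + 4m + 7) → 1 as m → ∞.
Writing y = (x − 4)², the series in y has radius 1, so |x − 4| < √(1) = 1 and R = 1.
At x = 5: the m-th term does not approach 0; divergence by the term test.
Check x = 3: the terms have absolute value of order m², which does not tend to 0, so the series diverges by the divergence test.

(3, 5)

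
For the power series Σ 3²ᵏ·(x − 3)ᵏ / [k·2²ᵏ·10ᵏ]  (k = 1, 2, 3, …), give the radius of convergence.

R = 40/9

The ratio of consecutive coefficients is [k/(k+1)] · 9/(4·10) → 9/40.
Convergence for |x − 3| · 9/40 < 1, i.e. |x − 3| < 40/9. So R = 40/9.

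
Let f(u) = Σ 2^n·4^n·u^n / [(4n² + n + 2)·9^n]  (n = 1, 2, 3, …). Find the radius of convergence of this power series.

R = 9/8

Ratio test: |a_{n+1}/a_n| = [(4n² + n + 2)/(4(n+1)² + (n+1) + 2)] · 2·4/9 → 8/9 as n → ∞.
Thus R = 1/(8/9) = 9/8.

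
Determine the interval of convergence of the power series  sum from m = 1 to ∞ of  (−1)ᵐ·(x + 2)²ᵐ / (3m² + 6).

[-3, -1]

The ratio of consecutive coefficients is (3m² + 6)/(3(m+1)² + 6) → 1.
Successive powers of (x + 2) differ by 2, so the series converges when |x + 2|² · 1 < 1, i.e. |x + 2| < √(1) = 1. So R = 1.
At x = -1: the series is dominated by a constant times Σ 1/m², which converges (p = 2 > 1).
At x = -3: absolute convergence follows by limit comparison with Σ 1/m².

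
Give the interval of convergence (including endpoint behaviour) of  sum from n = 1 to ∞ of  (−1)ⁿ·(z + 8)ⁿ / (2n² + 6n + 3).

[-9, -7]

The ratio of consecutive coefficients is (2n² + 6n + 3)/(2(n+1)² + 6(n+1) + 3) → 1.
Convergence for |z + 8| < 1, so R = 1.
Check z = -7: the terms are on the order of 1/n², so the series converges absolutely by comparison with the p-series (p = 2 > 1).
At z = -9: absolute convergence follows by limit comparison with Σ 1/n².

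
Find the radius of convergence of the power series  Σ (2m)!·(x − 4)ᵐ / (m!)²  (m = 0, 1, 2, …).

Apply the ratio test: |a_{m+1}| / |a_m| = (2m+1)·(2m+2)/(m+1)², which tends to 4 as m → ∞.
The series converges when 4 · |x − 4| < 1, giving R = 1/4.

R = 1/4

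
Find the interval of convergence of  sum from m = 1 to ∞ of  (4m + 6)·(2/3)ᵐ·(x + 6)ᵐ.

Ratio test: |a_{m+1}/a_m| = [(4(m+1) + 6)/(4m + 6)] · 2/3 → 2/3 as m → ∞.
The series converges when 2/3 · |x + 6| < 1, giving R = 3/2.
Endpoint x = -9/2: the terms have absolute value of order m, which does not tend to 0, so the series diverges by the divergence test.
Check x = -15/2: the terms do not tend to 0, so the series diverges.

(-15/2, -9/2)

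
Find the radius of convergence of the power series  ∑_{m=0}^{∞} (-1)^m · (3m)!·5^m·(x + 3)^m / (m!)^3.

R = 1/135

Apply the ratio test: |a_{m+1}| / |a_m| = (3m+1)·(3m+2)·(3m+3)/(m+1)³ · 5, which tends to 135 as m → ∞.
The series converges when 135 · |x + 3| < 1, giving R = 1/135.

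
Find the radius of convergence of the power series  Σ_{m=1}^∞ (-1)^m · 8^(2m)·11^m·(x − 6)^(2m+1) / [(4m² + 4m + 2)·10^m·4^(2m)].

The ratio of consecutive coefficients is [(4m² + 4m + 2)/(4(m+1)² + 4(m+1) + 2)] · 64·11/(10·16) → 22/5.
Writing y = (x − 6)², the series in y has radius 5/22, so |x − 6| < √(5/22) and R = √110/22.

R = √110/22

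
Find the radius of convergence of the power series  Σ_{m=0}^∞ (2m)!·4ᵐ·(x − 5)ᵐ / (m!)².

The ratio of consecutive coefficients is (2m+1)·(2m+2)/(m+1)² · 4 → 16.
The series converges when 16 · |x − 5| < 1, giving R = 1/16.

R = 1/16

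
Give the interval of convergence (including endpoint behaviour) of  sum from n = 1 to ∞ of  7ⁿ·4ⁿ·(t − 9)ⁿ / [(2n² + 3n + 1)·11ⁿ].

By the ratio test, |a_{n+1}/a_n| = [(2n² + 3n + 1)/(2(n+1)² + 3(n+1) + 1)] · 7·4/11 → 28/11.
Thus R = 1/(28/11) = 11/28.
At t = 263/28: the series is dominated by a constant times Σ 1/n², which converges (p = 2 > 1).
At t = 241/28: the terms are on the order of 1/n², so the series converges absolutely by comparison with the p-series (p = 2 > 1).

[241/28, 263/28]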